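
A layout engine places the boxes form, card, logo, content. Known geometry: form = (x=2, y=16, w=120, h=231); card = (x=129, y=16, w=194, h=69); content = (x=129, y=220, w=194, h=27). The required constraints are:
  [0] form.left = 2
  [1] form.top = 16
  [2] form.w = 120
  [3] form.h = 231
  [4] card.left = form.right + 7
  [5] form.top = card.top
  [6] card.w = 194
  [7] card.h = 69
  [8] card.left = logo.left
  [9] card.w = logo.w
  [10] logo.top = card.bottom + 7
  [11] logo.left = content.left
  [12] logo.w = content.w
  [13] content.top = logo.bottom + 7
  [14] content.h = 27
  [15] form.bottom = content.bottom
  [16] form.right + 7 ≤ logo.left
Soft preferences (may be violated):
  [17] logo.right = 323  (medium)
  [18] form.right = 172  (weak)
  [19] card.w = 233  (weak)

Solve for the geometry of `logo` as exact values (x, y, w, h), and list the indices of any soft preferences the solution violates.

logo = (x=129, y=92, w=194, h=121)
violated soft preferences: 18, 19

1. logo.x = 129  [card.left = logo.left]
2. logo.w = 194  [card.w = logo.w]
3. logo.y = 92  [logo.top = card.bottom + 7]
4. logo.h = 121  [content.top = logo.bottom + 7]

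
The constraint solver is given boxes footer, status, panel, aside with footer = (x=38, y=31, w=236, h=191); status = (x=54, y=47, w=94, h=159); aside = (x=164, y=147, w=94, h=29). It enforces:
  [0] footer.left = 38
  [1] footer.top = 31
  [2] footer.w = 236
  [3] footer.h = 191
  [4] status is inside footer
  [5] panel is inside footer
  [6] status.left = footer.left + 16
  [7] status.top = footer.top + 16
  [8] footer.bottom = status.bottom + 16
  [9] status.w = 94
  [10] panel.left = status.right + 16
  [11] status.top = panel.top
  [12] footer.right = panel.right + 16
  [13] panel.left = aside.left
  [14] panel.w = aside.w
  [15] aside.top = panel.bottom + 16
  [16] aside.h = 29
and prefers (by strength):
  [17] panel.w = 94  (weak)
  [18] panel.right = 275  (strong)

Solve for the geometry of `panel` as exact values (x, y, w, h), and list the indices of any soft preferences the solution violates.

1. panel.x = 164  [panel.left = status.right + 16]
2. panel.y = 47  [status.top = panel.top]
3. panel.w = 94  [footer.right = panel.right + 16]
4. panel.h = 84  [aside.top = panel.bottom + 16]

panel = (x=164, y=47, w=94, h=84)
violated soft preferences: 18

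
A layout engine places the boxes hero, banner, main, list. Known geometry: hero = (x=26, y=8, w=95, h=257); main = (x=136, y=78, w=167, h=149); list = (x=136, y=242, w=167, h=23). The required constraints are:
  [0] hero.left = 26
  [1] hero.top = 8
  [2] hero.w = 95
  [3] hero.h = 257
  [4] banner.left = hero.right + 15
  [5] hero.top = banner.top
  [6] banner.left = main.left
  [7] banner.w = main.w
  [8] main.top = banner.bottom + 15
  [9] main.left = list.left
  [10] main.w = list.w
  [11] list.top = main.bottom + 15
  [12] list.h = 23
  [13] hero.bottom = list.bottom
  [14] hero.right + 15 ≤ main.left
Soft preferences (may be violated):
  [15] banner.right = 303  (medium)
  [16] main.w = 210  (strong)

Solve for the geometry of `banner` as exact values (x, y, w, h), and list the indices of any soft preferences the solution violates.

1. banner.x = 136  [banner.left = hero.right + 15]
2. banner.y = 8  [hero.top = banner.top]
3. banner.w = 167  [banner.w = main.w]
4. banner.h = 55  [main.top = banner.bottom + 15]

banner = (x=136, y=8, w=167, h=55)
violated soft preferences: 16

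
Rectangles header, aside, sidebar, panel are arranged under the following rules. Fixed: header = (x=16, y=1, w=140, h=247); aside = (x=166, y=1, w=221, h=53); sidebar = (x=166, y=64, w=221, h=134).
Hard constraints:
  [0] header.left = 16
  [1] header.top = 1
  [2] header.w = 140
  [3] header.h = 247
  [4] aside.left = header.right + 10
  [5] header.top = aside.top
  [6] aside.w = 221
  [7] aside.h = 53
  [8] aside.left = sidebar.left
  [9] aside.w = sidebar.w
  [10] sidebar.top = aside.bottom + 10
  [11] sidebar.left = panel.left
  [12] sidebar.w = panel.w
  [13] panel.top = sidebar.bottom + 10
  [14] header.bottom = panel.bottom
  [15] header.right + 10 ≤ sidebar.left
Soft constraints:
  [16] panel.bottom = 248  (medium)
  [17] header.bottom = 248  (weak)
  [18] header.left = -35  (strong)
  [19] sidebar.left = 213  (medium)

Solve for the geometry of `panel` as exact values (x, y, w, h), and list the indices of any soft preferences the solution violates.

panel = (x=166, y=208, w=221, h=40)
violated soft preferences: 18, 19

1. panel.x = 166  [sidebar.left = panel.left]
2. panel.w = 221  [sidebar.w = panel.w]
3. panel.y = 208  [panel.top = sidebar.bottom + 10]
4. panel.h = 40  [header.bottom = panel.bottom]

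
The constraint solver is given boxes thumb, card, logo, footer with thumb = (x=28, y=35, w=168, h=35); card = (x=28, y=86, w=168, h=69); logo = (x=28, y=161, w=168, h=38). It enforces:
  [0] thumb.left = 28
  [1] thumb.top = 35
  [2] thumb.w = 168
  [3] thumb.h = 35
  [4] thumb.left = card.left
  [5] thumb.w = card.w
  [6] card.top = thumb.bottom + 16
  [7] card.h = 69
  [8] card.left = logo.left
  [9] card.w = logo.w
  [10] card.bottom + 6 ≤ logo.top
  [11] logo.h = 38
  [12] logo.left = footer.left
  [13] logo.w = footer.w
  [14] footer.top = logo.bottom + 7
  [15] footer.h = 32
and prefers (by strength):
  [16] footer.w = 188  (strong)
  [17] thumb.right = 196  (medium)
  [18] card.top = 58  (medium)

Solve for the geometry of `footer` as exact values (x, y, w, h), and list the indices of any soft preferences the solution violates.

1. footer.x = 28  [logo.left = footer.left]
2. footer.w = 168  [logo.w = footer.w]
3. footer.y = 206  [footer.top = logo.bottom + 7]
4. footer.h = 32  [footer.h = 32]

footer = (x=28, y=206, w=168, h=32)
violated soft preferences: 16, 18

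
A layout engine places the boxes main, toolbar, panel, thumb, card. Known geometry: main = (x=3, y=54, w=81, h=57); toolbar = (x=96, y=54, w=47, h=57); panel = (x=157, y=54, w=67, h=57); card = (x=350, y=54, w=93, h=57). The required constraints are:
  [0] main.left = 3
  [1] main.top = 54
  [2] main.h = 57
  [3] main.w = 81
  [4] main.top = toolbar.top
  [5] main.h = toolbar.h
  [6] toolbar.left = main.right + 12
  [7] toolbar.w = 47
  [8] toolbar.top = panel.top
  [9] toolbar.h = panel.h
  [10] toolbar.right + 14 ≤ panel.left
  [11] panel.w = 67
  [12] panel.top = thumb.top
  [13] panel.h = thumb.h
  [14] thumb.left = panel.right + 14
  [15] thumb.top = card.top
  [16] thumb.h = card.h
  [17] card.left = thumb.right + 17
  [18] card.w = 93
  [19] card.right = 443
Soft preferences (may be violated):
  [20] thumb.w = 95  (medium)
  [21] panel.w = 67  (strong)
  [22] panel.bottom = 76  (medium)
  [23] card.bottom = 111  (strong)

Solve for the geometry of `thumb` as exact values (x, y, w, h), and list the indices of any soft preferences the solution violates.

1. thumb.y = 54  [panel.top = thumb.top]
2. thumb.h = 57  [panel.h = thumb.h]
3. thumb.x = 238  [thumb.left = panel.right + 14]
4. thumb.w = 95  [card.left = thumb.right + 17]

thumb = (x=238, y=54, w=95, h=57)
violated soft preferences: 22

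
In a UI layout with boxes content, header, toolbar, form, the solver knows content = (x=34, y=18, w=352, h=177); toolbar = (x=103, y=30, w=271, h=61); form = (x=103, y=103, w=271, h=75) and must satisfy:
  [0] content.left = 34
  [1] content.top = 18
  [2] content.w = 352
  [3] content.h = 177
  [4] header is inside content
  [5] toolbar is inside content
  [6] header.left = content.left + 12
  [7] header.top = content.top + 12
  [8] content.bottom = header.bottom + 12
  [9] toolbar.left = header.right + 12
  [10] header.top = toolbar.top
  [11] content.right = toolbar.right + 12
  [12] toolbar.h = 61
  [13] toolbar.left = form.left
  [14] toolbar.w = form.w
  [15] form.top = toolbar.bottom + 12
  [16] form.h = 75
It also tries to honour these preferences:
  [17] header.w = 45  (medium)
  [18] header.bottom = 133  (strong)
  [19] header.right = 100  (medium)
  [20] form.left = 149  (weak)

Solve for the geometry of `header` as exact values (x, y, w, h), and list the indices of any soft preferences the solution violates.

header = (x=46, y=30, w=45, h=153)
violated soft preferences: 18, 19, 20

1. header.x = 46  [header.left = content.left + 12]
2. header.y = 30  [header.top = content.top + 12]
3. header.h = 153  [content.bottom = header.bottom + 12]
4. header.w = 45  [toolbar.left = header.right + 12]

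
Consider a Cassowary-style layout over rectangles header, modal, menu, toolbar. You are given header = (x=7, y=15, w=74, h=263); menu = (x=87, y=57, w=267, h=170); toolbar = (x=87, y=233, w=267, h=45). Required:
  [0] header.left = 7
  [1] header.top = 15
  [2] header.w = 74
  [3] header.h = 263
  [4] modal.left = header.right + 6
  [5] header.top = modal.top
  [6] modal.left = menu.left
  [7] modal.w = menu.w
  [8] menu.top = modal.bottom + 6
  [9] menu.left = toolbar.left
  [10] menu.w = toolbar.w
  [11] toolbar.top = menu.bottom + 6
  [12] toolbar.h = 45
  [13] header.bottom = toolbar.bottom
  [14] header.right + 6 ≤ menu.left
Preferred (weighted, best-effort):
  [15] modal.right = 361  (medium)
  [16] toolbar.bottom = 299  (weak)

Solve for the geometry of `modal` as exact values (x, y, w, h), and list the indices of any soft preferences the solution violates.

modal = (x=87, y=15, w=267, h=36)
violated soft preferences: 15, 16

1. modal.x = 87  [modal.left = header.right + 6]
2. modal.y = 15  [header.top = modal.top]
3. modal.w = 267  [modal.w = menu.w]
4. modal.h = 36  [menu.top = modal.bottom + 6]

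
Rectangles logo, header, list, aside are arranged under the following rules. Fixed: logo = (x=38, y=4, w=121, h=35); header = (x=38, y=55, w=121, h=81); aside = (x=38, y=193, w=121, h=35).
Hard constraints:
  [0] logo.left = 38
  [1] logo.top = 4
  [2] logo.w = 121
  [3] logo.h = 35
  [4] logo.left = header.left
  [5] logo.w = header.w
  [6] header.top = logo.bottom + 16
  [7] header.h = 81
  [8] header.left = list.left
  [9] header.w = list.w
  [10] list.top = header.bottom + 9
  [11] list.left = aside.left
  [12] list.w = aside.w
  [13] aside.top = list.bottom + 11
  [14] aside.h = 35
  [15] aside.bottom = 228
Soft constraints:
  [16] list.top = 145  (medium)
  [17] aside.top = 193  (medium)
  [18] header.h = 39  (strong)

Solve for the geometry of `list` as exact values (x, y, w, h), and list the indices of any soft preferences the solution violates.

1. list.x = 38  [header.left = list.left]
2. list.w = 121  [header.w = list.w]
3. list.y = 145  [list.top = header.bottom + 9]
4. list.h = 37  [aside.top = list.bottom + 11]

list = (x=38, y=145, w=121, h=37)
violated soft preferences: 18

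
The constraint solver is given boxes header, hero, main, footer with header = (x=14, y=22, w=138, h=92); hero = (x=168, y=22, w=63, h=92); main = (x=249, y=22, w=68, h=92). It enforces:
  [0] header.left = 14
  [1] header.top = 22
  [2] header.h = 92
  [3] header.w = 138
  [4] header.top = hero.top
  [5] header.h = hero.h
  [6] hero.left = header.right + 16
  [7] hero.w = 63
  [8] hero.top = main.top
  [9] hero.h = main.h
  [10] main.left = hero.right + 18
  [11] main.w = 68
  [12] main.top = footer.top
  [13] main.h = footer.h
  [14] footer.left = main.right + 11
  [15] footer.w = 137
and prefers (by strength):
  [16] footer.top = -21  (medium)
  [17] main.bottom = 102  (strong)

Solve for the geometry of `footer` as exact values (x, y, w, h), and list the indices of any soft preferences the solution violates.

1. footer.y = 22  [main.top = footer.top]
2. footer.h = 92  [main.h = footer.h]
3. footer.x = 328  [footer.left = main.right + 11]
4. footer.w = 137  [footer.w = 137]

footer = (x=328, y=22, w=137, h=92)
violated soft preferences: 16, 17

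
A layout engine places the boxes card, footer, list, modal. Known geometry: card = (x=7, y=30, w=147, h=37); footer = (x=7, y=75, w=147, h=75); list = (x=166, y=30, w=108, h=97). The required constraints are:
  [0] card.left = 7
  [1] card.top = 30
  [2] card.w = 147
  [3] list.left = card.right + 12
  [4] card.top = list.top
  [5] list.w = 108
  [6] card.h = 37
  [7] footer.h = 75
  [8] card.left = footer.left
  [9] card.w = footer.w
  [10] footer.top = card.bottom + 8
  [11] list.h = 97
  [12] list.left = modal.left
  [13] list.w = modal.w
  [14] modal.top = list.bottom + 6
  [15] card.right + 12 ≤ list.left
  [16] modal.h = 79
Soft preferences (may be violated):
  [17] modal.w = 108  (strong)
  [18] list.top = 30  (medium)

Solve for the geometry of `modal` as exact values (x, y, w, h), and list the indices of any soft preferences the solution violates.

1. modal.x = 166  [list.left = modal.left]
2. modal.w = 108  [list.w = modal.w]
3. modal.y = 133  [modal.top = list.bottom + 6]
4. modal.h = 79  [modal.h = 79]

modal = (x=166, y=133, w=108, h=79)
violated soft preferences: none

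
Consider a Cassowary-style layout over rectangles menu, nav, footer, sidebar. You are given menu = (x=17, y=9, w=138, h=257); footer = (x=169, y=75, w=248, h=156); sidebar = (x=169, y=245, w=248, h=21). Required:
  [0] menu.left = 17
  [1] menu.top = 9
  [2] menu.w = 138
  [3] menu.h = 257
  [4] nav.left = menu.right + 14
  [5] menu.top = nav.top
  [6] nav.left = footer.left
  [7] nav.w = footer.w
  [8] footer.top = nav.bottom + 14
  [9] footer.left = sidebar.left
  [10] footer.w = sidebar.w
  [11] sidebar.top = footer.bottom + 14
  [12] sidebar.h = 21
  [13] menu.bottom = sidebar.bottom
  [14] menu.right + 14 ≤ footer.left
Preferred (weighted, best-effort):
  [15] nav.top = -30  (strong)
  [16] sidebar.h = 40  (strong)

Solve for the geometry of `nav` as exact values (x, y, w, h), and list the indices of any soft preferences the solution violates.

1. nav.x = 169  [nav.left = menu.right + 14]
2. nav.y = 9  [menu.top = nav.top]
3. nav.w = 248  [nav.w = footer.w]
4. nav.h = 52  [footer.top = nav.bottom + 14]

nav = (x=169, y=9, w=248, h=52)
violated soft preferences: 15, 16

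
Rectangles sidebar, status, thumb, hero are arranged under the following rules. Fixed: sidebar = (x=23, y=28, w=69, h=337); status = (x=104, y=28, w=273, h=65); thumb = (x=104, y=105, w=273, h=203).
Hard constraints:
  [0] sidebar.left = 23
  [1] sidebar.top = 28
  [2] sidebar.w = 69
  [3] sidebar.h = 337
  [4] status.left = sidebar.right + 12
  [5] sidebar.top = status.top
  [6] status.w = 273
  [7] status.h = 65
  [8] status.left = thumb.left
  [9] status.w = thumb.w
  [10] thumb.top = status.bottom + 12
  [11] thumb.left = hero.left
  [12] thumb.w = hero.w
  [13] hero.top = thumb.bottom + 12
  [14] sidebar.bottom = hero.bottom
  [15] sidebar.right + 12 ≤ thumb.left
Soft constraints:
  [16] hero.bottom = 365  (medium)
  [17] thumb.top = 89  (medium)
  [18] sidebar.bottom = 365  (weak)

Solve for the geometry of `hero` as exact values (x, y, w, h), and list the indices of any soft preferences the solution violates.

1. hero.x = 104  [thumb.left = hero.left]
2. hero.w = 273  [thumb.w = hero.w]
3. hero.y = 320  [hero.top = thumb.bottom + 12]
4. hero.h = 45  [sidebar.bottom = hero.bottom]

hero = (x=104, y=320, w=273, h=45)
violated soft preferences: 17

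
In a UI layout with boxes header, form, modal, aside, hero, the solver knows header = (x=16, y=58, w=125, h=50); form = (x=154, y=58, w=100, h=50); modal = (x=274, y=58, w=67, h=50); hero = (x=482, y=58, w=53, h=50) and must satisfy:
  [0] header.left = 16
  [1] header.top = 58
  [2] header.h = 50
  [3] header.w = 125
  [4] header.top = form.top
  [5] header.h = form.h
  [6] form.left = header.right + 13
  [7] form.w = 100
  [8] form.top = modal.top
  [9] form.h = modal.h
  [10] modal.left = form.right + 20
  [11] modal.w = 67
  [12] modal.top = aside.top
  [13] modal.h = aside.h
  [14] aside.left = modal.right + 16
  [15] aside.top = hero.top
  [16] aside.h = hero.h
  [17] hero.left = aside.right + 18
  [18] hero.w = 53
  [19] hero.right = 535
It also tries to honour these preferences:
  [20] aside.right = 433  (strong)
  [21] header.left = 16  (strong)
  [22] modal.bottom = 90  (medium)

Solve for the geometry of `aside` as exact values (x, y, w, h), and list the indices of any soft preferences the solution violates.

aside = (x=357, y=58, w=107, h=50)
violated soft preferences: 20, 22

1. aside.y = 58  [modal.top = aside.top]
2. aside.h = 50  [modal.h = aside.h]
3. aside.x = 357  [aside.left = modal.right + 16]
4. aside.w = 107  [hero.left = aside.right + 18]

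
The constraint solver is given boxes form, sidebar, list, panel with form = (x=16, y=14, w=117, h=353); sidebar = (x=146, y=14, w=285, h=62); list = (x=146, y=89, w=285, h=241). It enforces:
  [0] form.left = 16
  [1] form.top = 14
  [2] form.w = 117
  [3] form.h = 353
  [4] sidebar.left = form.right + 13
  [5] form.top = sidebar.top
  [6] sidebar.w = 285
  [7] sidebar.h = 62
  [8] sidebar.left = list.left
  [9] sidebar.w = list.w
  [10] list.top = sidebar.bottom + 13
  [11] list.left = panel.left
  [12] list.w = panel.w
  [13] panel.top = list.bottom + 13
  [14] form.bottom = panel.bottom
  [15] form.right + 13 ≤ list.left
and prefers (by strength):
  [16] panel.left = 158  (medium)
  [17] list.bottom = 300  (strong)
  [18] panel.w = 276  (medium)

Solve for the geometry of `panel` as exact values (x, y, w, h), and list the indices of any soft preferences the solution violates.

panel = (x=146, y=343, w=285, h=24)
violated soft preferences: 16, 17, 18

1. panel.x = 146  [list.left = panel.left]
2. panel.w = 285  [list.w = panel.w]
3. panel.y = 343  [panel.top = list.bottom + 13]
4. panel.h = 24  [form.bottom = panel.bottom]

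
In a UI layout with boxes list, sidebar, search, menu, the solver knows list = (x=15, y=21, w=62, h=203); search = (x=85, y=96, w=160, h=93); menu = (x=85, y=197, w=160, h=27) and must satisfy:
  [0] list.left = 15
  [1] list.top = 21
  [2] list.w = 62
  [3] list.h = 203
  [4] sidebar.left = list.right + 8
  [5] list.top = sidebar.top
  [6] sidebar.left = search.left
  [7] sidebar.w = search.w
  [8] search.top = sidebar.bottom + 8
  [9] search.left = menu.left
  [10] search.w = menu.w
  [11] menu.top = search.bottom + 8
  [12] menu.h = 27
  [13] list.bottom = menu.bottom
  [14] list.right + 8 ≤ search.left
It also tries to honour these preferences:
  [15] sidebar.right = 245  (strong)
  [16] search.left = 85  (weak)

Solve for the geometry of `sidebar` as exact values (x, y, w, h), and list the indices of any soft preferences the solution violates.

1. sidebar.x = 85  [sidebar.left = list.right + 8]
2. sidebar.y = 21  [list.top = sidebar.top]
3. sidebar.w = 160  [sidebar.w = search.w]
4. sidebar.h = 67  [search.top = sidebar.bottom + 8]

sidebar = (x=85, y=21, w=160, h=67)
violated soft preferences: none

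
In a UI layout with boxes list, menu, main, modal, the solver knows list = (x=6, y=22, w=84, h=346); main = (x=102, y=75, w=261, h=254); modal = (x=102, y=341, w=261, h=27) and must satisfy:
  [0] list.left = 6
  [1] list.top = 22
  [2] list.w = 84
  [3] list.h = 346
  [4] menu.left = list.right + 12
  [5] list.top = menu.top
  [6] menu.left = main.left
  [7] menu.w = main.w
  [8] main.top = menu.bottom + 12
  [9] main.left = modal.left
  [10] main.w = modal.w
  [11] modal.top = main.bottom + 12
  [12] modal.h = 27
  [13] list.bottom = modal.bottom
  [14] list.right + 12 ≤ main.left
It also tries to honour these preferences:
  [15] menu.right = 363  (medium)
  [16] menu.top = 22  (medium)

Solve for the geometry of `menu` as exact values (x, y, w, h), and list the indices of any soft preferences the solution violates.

menu = (x=102, y=22, w=261, h=41)
violated soft preferences: none

1. menu.x = 102  [menu.left = list.right + 12]
2. menu.y = 22  [list.top = menu.top]
3. menu.w = 261  [menu.w = main.w]
4. menu.h = 41  [main.top = menu.bottom + 12]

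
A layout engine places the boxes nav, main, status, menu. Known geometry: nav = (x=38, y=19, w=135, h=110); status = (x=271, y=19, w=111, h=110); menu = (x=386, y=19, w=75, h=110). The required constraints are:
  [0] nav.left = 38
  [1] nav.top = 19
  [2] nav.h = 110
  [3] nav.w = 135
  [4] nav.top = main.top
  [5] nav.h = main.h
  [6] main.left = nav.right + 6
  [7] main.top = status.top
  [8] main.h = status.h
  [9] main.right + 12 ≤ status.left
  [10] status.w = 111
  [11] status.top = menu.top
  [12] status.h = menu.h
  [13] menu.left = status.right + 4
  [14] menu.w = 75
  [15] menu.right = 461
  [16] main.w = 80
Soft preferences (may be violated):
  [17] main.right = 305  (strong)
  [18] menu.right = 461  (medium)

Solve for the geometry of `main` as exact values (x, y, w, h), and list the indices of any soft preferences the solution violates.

main = (x=179, y=19, w=80, h=110)
violated soft preferences: 17

1. main.y = 19  [nav.top = main.top]
2. main.h = 110  [nav.h = main.h]
3. main.x = 179  [main.left = nav.right + 6]
4. main.w = 80  [main.w = 80]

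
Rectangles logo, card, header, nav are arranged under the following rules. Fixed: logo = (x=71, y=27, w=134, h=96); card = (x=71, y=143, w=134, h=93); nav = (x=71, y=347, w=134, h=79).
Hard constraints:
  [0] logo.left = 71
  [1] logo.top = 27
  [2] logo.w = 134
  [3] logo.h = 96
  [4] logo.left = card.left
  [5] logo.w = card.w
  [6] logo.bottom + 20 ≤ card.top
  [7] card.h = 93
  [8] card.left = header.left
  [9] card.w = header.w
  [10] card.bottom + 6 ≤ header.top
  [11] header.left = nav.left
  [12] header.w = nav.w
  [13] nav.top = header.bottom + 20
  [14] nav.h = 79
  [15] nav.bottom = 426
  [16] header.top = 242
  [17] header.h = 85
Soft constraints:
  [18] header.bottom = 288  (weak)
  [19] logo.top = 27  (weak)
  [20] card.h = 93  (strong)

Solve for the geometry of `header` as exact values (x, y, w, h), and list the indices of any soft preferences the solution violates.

header = (x=71, y=242, w=134, h=85)
violated soft preferences: 18

1. header.x = 71  [card.left = header.left]
2. header.w = 134  [card.w = header.w]
3. header.y = 242  [header.top = 242]
4. header.h = 85  [header.h = 85]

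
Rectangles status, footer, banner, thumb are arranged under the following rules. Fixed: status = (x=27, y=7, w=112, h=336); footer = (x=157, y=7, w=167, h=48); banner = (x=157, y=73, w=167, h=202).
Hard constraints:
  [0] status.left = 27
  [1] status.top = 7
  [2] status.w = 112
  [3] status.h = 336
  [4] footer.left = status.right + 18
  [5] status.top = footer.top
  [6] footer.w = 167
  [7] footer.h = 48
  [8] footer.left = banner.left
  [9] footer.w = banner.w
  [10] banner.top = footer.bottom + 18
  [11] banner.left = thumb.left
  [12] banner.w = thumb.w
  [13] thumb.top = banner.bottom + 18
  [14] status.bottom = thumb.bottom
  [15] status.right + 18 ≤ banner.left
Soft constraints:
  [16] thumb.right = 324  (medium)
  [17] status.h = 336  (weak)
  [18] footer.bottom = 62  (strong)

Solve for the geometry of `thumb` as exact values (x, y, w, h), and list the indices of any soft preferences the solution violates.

thumb = (x=157, y=293, w=167, h=50)
violated soft preferences: 18

1. thumb.x = 157  [banner.left = thumb.left]
2. thumb.w = 167  [banner.w = thumb.w]
3. thumb.y = 293  [thumb.top = banner.bottom + 18]
4. thumb.h = 50  [status.bottom = thumb.bottom]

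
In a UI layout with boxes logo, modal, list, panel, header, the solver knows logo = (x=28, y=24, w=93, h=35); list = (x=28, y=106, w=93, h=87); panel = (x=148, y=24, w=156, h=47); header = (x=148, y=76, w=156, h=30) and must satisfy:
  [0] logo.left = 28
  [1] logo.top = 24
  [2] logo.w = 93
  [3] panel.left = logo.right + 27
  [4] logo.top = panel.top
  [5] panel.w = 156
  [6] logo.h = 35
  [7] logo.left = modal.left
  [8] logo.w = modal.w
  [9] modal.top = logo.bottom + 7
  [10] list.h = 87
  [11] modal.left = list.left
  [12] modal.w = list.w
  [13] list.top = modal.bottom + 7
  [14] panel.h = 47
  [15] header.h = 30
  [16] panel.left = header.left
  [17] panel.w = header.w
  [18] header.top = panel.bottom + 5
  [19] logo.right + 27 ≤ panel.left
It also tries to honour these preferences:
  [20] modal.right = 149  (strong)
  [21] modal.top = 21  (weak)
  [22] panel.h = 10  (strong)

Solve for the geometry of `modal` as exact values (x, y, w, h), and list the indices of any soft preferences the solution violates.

1. modal.x = 28  [logo.left = modal.left]
2. modal.w = 93  [logo.w = modal.w]
3. modal.y = 66  [modal.top = logo.bottom + 7]
4. modal.h = 33  [list.top = modal.bottom + 7]

modal = (x=28, y=66, w=93, h=33)
violated soft preferences: 20, 21, 22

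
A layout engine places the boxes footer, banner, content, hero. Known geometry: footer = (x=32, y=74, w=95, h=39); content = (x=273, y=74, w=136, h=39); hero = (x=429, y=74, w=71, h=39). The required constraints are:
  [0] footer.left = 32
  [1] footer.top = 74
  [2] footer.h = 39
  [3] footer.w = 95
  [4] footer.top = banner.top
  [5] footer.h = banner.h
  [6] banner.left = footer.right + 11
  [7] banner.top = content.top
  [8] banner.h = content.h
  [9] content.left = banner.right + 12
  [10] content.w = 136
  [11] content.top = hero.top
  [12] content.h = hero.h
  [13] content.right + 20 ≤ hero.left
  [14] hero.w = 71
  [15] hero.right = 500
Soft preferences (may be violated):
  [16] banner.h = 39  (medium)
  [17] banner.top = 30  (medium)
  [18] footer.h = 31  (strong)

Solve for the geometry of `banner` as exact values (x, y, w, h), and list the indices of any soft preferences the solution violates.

1. banner.y = 74  [footer.top = banner.top]
2. banner.h = 39  [footer.h = banner.h]
3. banner.x = 138  [banner.left = footer.right + 11]
4. banner.w = 123  [content.left = banner.right + 12]

banner = (x=138, y=74, w=123, h=39)
violated soft preferences: 17, 18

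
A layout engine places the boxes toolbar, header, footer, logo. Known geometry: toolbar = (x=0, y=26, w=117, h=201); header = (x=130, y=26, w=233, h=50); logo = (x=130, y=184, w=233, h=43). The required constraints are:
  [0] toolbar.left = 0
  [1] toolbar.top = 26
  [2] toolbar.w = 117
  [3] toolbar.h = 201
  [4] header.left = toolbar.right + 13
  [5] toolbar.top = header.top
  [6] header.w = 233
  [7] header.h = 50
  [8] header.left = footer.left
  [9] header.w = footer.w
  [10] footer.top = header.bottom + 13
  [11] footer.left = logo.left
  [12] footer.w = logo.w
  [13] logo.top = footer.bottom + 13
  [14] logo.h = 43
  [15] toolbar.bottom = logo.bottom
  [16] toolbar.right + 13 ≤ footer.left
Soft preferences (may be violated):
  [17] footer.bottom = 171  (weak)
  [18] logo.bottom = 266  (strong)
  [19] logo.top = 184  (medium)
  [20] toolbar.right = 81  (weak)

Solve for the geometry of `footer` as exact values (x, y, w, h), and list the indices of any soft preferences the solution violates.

1. footer.x = 130  [header.left = footer.left]
2. footer.w = 233  [header.w = footer.w]
3. footer.y = 89  [footer.top = header.bottom + 13]
4. footer.h = 82  [logo.top = footer.bottom + 13]

footer = (x=130, y=89, w=233, h=82)
violated soft preferences: 18, 20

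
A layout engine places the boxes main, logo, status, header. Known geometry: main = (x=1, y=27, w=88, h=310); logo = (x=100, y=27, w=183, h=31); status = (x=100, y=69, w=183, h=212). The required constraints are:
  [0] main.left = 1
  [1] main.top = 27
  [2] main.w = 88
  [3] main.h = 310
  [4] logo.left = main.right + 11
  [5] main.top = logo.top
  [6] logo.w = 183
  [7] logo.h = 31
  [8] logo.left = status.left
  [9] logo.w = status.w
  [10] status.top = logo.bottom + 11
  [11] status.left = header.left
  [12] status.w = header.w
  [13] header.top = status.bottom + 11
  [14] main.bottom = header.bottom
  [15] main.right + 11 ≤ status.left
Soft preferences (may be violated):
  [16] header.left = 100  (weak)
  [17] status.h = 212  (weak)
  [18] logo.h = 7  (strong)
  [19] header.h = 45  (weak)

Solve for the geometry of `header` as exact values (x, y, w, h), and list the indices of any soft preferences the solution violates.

header = (x=100, y=292, w=183, h=45)
violated soft preferences: 18

1. header.x = 100  [status.left = header.left]
2. header.w = 183  [status.w = header.w]
3. header.y = 292  [header.top = status.bottom + 11]
4. header.h = 45  [main.bottom = header.bottom]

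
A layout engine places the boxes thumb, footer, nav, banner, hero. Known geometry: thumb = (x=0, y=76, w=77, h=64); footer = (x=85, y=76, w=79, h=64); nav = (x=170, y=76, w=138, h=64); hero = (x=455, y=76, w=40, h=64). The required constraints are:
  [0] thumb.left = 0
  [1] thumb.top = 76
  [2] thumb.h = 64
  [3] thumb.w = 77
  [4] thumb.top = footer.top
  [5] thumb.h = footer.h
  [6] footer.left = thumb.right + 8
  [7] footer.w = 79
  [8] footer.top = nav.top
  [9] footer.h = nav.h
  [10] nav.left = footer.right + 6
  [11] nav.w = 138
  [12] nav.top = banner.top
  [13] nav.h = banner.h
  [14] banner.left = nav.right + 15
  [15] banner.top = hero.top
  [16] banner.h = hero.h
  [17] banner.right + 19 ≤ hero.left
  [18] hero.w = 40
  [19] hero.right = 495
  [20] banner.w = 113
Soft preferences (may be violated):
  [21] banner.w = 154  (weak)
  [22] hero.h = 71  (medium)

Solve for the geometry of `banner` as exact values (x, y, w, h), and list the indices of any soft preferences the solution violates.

1. banner.y = 76  [nav.top = banner.top]
2. banner.h = 64  [nav.h = banner.h]
3. banner.x = 323  [banner.left = nav.right + 15]
4. banner.w = 113  [banner.w = 113]

banner = (x=323, y=76, w=113, h=64)
violated soft preferences: 21, 22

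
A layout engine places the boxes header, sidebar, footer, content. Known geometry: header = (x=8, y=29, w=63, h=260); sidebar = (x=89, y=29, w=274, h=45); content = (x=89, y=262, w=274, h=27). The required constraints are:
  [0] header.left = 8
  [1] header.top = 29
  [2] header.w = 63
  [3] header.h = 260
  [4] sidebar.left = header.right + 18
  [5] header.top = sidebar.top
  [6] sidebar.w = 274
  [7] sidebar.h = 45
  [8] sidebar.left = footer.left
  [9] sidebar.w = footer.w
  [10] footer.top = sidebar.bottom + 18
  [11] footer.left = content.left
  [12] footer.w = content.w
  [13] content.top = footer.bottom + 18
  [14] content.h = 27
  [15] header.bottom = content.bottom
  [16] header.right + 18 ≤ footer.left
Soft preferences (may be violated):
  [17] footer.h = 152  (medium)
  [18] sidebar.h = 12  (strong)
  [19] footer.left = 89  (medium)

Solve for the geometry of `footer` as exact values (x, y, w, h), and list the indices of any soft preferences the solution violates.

footer = (x=89, y=92, w=274, h=152)
violated soft preferences: 18

1. footer.x = 89  [sidebar.left = footer.left]
2. footer.w = 274  [sidebar.w = footer.w]
3. footer.y = 92  [footer.top = sidebar.bottom + 18]
4. footer.h = 152  [content.top = footer.bottom + 18]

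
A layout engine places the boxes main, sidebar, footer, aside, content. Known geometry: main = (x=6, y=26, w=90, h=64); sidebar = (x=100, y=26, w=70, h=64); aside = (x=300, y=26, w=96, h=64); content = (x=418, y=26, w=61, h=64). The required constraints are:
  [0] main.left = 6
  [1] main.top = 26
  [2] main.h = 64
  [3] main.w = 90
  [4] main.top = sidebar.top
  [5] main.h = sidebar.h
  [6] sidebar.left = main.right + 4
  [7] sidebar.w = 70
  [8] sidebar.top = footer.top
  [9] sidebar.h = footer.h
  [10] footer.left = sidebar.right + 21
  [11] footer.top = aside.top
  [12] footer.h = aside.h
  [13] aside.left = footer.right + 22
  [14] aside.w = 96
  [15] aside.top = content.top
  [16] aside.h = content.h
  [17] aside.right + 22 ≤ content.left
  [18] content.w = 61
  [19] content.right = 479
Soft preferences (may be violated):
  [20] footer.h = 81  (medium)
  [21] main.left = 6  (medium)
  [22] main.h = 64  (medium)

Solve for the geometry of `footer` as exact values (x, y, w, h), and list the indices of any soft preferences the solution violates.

1. footer.y = 26  [sidebar.top = footer.top]
2. footer.h = 64  [sidebar.h = footer.h]
3. footer.x = 191  [footer.left = sidebar.right + 21]
4. footer.w = 87  [aside.left = footer.right + 22]

footer = (x=191, y=26, w=87, h=64)
violated soft preferences: 20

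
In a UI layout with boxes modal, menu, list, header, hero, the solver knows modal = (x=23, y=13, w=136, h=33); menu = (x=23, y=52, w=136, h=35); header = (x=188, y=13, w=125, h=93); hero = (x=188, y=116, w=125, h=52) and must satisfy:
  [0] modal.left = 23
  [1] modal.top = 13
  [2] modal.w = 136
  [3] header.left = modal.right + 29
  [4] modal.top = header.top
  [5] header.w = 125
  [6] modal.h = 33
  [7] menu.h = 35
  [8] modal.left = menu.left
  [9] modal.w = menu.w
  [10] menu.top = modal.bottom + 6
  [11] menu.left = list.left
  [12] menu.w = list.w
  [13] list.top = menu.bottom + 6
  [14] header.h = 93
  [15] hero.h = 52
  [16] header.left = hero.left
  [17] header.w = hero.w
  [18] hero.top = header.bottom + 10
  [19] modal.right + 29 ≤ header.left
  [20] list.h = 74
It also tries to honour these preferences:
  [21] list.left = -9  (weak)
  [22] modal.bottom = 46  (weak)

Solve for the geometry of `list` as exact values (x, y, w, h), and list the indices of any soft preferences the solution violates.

1. list.x = 23  [menu.left = list.left]
2. list.w = 136  [menu.w = list.w]
3. list.y = 93  [list.top = menu.bottom + 6]
4. list.h = 74  [list.h = 74]

list = (x=23, y=93, w=136, h=74)
violated soft preferences: 21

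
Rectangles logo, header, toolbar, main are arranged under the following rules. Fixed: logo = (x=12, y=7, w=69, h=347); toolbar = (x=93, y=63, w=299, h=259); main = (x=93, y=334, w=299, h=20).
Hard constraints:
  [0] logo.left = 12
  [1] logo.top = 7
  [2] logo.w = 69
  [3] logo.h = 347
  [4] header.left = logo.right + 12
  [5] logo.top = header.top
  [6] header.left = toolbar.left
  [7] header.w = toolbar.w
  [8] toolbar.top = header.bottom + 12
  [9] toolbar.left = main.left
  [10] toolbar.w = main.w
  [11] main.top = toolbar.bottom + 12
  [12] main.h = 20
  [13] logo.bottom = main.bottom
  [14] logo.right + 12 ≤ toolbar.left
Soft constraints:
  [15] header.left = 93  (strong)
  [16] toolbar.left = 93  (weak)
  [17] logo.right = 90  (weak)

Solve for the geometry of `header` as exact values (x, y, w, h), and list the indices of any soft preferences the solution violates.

1. header.x = 93  [header.left = logo.right + 12]
2. header.y = 7  [logo.top = header.top]
3. header.w = 299  [header.w = toolbar.w]
4. header.h = 44  [toolbar.top = header.bottom + 12]

header = (x=93, y=7, w=299, h=44)
violated soft preferences: 17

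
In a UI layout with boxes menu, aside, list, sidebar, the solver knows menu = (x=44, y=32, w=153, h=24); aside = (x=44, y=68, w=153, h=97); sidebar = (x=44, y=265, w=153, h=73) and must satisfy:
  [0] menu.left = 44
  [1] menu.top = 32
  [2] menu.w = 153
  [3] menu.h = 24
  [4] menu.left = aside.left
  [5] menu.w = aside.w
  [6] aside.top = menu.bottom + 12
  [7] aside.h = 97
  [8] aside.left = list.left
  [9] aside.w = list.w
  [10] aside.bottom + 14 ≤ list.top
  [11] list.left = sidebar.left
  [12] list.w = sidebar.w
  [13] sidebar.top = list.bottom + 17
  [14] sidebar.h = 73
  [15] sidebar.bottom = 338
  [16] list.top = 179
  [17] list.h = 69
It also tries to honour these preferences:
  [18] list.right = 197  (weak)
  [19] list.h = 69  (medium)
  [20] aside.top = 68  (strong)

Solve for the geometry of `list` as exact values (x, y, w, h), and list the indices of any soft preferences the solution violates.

1. list.x = 44  [aside.left = list.left]
2. list.w = 153  [aside.w = list.w]
3. list.y = 179  [list.top = 179]
4. list.h = 69  [list.h = 69]

list = (x=44, y=179, w=153, h=69)
violated soft preferences: none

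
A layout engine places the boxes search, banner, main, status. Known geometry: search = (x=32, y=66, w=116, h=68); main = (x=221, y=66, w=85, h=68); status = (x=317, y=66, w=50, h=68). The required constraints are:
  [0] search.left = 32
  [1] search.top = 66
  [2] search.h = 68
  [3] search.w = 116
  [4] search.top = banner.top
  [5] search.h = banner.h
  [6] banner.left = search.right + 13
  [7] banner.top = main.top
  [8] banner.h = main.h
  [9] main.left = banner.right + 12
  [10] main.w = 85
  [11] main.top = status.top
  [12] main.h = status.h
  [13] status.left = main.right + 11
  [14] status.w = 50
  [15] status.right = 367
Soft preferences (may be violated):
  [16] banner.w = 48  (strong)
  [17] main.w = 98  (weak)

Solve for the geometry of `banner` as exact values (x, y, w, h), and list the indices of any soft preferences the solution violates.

banner = (x=161, y=66, w=48, h=68)
violated soft preferences: 17

1. banner.y = 66  [search.top = banner.top]
2. banner.h = 68  [search.h = banner.h]
3. banner.x = 161  [banner.left = search.right + 13]
4. banner.w = 48  [main.left = banner.right + 12]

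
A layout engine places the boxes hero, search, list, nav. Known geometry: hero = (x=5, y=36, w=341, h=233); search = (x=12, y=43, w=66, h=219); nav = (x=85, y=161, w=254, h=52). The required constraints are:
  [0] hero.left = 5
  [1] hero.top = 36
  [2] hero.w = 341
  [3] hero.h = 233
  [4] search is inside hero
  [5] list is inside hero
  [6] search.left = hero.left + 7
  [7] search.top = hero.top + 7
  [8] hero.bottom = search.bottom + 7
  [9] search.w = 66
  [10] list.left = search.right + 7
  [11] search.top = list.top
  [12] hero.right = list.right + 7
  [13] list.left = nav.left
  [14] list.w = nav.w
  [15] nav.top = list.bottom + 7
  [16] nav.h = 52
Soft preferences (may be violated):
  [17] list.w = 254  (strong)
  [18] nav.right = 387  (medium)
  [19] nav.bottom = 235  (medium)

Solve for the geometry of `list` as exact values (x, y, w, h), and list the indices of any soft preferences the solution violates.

list = (x=85, y=43, w=254, h=111)
violated soft preferences: 18, 19

1. list.x = 85  [list.left = search.right + 7]
2. list.y = 43  [search.top = list.top]
3. list.w = 254  [hero.right = list.right + 7]
4. list.h = 111  [nav.top = list.bottom + 7]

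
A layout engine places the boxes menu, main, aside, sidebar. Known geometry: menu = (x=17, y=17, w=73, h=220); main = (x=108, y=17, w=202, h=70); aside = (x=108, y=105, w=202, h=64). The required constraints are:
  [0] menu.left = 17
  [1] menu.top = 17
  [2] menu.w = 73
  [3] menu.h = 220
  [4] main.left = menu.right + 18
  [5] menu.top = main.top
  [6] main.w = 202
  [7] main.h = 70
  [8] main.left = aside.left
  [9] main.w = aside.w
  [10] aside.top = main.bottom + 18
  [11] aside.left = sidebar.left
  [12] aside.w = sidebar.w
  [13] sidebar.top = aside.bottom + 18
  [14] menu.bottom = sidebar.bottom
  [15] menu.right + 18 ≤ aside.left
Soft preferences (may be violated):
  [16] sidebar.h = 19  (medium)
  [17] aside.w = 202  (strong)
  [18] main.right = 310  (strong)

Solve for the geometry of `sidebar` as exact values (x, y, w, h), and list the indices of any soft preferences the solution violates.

1. sidebar.x = 108  [aside.left = sidebar.left]
2. sidebar.w = 202  [aside.w = sidebar.w]
3. sidebar.y = 187  [sidebar.top = aside.bottom + 18]
4. sidebar.h = 50  [menu.bottom = sidebar.bottom]

sidebar = (x=108, y=187, w=202, h=50)
violated soft preferences: 16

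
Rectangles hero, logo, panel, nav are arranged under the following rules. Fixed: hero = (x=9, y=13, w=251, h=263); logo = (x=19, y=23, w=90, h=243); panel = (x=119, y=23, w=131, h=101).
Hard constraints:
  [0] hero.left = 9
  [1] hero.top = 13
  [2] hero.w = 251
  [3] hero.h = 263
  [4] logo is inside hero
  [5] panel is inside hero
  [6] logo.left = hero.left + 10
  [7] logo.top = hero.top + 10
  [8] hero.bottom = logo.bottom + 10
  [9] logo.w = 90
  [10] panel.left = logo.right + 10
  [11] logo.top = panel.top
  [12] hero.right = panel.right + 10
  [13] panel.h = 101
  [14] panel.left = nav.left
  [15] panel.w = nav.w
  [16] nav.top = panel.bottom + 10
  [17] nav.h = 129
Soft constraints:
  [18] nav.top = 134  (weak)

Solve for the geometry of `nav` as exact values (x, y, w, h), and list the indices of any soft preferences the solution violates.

nav = (x=119, y=134, w=131, h=129)
violated soft preferences: none

1. nav.x = 119  [panel.left = nav.left]
2. nav.w = 131  [panel.w = nav.w]
3. nav.y = 134  [nav.top = panel.bottom + 10]
4. nav.h = 129  [nav.h = 129]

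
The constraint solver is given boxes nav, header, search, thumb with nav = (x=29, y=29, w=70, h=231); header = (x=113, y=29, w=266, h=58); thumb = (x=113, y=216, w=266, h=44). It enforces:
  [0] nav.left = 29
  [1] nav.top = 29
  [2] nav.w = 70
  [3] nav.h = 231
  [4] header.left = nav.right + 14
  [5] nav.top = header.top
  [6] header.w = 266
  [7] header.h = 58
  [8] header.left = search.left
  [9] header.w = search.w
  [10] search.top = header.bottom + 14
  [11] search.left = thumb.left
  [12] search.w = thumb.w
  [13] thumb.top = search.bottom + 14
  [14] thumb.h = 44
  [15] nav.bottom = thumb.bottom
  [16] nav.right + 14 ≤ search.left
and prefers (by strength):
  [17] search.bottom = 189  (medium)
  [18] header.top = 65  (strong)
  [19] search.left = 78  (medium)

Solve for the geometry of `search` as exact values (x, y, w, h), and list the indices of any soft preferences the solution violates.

1. search.x = 113  [header.left = search.left]
2. search.w = 266  [header.w = search.w]
3. search.y = 101  [search.top = header.bottom + 14]
4. search.h = 101  [thumb.top = search.bottom + 14]

search = (x=113, y=101, w=266, h=101)
violated soft preferences: 17, 18, 19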